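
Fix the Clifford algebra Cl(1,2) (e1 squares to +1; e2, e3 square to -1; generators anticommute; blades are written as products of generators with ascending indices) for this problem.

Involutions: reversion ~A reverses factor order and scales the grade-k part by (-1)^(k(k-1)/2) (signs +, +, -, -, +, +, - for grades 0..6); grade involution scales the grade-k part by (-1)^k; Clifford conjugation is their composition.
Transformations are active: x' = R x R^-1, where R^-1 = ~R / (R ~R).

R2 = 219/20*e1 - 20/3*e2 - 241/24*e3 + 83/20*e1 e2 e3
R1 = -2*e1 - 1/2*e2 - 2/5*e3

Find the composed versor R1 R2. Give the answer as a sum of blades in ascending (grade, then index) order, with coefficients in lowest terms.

Distribute over the terms of R1 (each basis-blade product reordered to ascending indices, repeated generators contracted through their squares):
(-2*e1) R2 = -219/10 + 40/3*e1 e2 + 241/12*e1 e3 - 83/10*e2 e3
(-1/2*e2) R2 = -10/3 + 219/40*e1 e2 - 83/40*e1 e3 + 241/48*e2 e3
(-2/5*e3) R2 = -241/60 + 83/50*e1 e2 + 219/50*e1 e3 - 8/3*e2 e3
Summing the partial products and collecting blades:
Answer: -117/4 + 12281/600*e1 e2 + 13433/600*e1 e3 - 1427/240*e2 e3


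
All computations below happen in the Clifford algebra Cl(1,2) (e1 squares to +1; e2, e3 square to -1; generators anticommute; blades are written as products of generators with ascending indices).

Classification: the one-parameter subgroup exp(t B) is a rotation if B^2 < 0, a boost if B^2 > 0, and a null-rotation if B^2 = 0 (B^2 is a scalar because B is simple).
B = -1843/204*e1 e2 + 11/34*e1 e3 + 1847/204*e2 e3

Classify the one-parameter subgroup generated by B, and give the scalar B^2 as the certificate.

B^2 term by term: the squares give (-1843/204)^2*(e1 e2)^2 + (11/34)^2*(e1 e3)^2 + (1847/204)^2*(e2 e3)^2 = 3396649/41616*(+1) + 121/1156*(+1) + 3411409/41616*(-1) = -1/4 (each basis 2-blade squares to minus the product of its generators' squares); cross terms between blades sharing an index anticommute and cancel. So B^2 = -1/4.
Answer: rotation, certificate B^2 = -1/4. No conjugation can change B^2 = -1/4; the sign gives the class.


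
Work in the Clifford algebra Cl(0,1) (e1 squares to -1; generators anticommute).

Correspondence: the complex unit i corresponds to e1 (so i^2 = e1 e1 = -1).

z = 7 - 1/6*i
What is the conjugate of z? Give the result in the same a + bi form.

In blades: z = 7 - 1/6*e1.
Conjugation here is Clifford conjugation: the scalar is fixed and the grade-1 and grade-2 blades all flip sign, giving 7 + 1/6*e1; translating back:
Answer: 7 + 1/6*i


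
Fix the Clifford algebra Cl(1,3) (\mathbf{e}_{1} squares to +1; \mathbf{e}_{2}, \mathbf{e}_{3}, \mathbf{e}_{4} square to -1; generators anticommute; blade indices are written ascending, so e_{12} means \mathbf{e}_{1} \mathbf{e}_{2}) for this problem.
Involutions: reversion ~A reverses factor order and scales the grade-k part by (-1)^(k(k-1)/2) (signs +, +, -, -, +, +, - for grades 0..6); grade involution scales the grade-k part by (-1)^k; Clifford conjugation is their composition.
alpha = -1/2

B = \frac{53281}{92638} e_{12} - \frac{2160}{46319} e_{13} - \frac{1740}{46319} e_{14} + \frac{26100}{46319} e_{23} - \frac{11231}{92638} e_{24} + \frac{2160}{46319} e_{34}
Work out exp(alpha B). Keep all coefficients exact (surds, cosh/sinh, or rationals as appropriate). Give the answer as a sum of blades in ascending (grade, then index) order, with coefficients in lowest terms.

B^2 term by term: the squares give (\frac{53281}{92638})^2*(e_{12})^2 + (-\frac{2160}{46319})^2*(e_{13})^2 + (-\frac{1740}{46319})^2*(e_{14})^2 + (\frac{26100}{46319})^2*(e_{23})^2 + (-\frac{11231}{92638})^2*(e_{24})^2 + (\frac{2160}{46319})^2*(e_{34})^2 = \frac{2838864961}{8581799044}*(+1) + \frac{4665600}{2145449761}*(+1) + \frac{3027600}{2145449761}*(+1) + \frac{681210000}{2145449761}*(-1) + \frac{126135361}{8581799044}*(-1) + \frac{4665600}{2145449761}*(-1) = 0 (each basis 2-blade squares to minus the product of its generators' squares); cross terms between blades sharing an index anticommute and cancel; the commuting (index-disjoint) pairs give grade-4 terms 2*c*c'*(blade product), which cancel blade by blade — e_{1234}: \frac{115086960}{2145449761} - \frac{24258960}{2145449761} - \frac{90828000}{2145449761} = 0 — confirming B is simple. So B^2 = 0.
B^2 = 0, hence only two terms survive: exp(alpha B) = 1 + alpha B (parabolic case).
Answer: 1 - \frac{53281}{185276} e_{12} + \frac{1080}{46319} e_{13} + \frac{870}{46319} e_{14} - \frac{13050}{46319} e_{23} + \frac{11231}{185276} e_{24} - \frac{1080}{46319} e_{34}


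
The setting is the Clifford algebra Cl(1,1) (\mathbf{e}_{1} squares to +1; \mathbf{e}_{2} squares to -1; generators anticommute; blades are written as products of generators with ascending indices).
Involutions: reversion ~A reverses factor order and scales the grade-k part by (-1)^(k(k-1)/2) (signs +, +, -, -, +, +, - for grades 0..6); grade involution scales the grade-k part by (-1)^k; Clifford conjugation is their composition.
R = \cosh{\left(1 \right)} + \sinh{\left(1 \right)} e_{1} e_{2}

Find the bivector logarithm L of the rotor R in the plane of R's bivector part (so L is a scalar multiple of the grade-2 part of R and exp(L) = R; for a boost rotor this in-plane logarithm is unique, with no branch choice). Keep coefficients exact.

The scalar part of R is \cosh{\left(1 \right)}, so cosh pins the rapidity up to sign — the sign comes from the bivector part; dividing that part by sinh of the rapidity yields the plane, and the in-plane L = rapidity * plane is unique because the two sign choices cancel.
Concretely: cosh(rapidity) = \cosh{\left(1 \right)} gives rapidity = ±1, and since rapidity/sinh(rapidity) is even the sign is immaterial: L = (rapidity/sinh(rapidity)) * <R>_2 = (\frac{1}{\sinh{\left(1 \right)}}) * <R>_2.
Answer: e_{1} e_{2}


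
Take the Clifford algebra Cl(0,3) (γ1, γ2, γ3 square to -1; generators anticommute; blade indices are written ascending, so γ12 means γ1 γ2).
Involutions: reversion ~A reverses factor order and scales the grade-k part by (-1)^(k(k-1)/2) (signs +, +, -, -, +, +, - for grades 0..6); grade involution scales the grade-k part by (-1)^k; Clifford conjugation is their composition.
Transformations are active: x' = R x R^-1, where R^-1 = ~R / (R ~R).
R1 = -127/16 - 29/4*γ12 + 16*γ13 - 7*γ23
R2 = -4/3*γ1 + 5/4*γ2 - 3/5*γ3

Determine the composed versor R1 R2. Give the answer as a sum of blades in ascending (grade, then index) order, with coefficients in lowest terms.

Distribute over the terms of R2 (each basis-blade product reordered to ascending indices, repeated generators contracted through their squares):
R1 (-4/3*γ1) = 127/12*γ1 + 29/3*γ2 - 64/3*γ3 + 28/3*γ123
R1 (5/4*γ2) = 145/16*γ1 - 635/64*γ2 - 35/4*γ3 - 20*γ123
R1 (-3/5*γ3) = 48/5*γ1 - 21/5*γ2 + 381/80*γ3 + 87/20*γ123
Summing the partial products and collecting blades:
Answer: 7019/240*γ1 - 4277/960*γ2 - 6077/240*γ3 - 379/60*γ123


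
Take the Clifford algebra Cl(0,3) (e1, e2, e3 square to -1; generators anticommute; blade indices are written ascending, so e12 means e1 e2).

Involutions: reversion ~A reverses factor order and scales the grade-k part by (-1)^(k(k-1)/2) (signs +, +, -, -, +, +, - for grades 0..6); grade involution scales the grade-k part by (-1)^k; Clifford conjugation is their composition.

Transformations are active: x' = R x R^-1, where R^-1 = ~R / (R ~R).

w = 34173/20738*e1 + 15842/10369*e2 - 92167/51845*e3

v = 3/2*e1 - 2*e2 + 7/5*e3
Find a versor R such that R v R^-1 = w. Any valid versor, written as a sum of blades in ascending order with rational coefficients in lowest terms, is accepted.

Reasoning: v^2 = w^2 = -821/100 since conjugation preserves the quadratic form; R = v + w = 32640/10369*e1 - 4896/10369*e2 - 19584/51845*e3 is then valid when invertible, keeping its own part and reversing (v - w)/2.
Answer: 32640/10369*e1 - 4896/10369*e2 - 19584/51845*e3


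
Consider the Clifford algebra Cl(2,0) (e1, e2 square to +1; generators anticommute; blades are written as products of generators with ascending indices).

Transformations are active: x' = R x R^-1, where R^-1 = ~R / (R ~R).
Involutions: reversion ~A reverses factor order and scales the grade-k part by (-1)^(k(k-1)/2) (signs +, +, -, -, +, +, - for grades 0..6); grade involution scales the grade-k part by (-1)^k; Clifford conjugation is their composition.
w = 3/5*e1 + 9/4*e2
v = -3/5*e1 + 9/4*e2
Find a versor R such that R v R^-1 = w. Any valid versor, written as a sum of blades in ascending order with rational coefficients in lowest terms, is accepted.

Equal squares first: v^2 = w^2 = 2169/400. Then v + w = 9/2*e2 is a versor taking v to w, provided it is invertible.
Answer: 9/2*e2


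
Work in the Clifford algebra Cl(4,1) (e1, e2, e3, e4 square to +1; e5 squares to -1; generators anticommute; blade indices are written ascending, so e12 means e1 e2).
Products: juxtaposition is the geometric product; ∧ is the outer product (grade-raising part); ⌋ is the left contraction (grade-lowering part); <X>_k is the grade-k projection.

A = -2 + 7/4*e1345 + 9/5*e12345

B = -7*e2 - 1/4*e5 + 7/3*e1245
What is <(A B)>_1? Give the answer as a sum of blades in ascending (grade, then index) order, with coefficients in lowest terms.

step 1: 14*e2 - 21/5*e3 + 1/2*e5 + 49/12*e23 + 7/16*e134 + 9/20*e1234 - 14/3*e1245 + 63/5*e1345 + 49/4*e12345
step 2: 14*e2 - 21/5*e3 + 1/2*e5
Answer: 14*e2 - 21/5*e3 + 1/2*e5


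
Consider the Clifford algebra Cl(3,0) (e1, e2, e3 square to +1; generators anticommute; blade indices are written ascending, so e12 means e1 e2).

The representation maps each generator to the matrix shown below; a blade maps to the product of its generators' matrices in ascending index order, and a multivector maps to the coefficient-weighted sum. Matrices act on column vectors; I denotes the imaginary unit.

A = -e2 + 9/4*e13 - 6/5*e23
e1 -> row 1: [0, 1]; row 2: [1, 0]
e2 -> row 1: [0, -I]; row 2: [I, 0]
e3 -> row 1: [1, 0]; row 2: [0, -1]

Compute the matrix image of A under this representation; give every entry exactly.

Bivector images (products of the table entries): rho(e13) = rho(e1)rho(e3) = row 1: [0, -1]; row 2: [1, 0]; rho(e23) = rho(e2)rho(e3) = row 1: [0, I]; row 2: [I, 0].
M = (-1)*rho(e2) + (9/4)*rho(e13) + (-6/5)*rho(e23), summed entrywise:
Answer: row 1: [0, -9/4 - I/5]; row 2: [9/4 - 11*I/5, 0]


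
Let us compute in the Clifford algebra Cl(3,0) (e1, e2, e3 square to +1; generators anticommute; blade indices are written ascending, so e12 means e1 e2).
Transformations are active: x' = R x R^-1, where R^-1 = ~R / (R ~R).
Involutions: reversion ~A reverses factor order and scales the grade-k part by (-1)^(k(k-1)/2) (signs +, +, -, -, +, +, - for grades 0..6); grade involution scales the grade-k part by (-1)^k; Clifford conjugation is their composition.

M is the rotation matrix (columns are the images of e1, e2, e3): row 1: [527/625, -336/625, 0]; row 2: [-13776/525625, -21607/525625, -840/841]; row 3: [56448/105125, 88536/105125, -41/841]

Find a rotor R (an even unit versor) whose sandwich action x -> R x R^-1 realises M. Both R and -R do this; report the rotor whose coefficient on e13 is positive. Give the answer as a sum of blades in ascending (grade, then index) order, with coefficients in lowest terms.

Method: write R = a + b12*e12 + b13*e13 + b23*e23 with a^2 + b12^2 + b13^2 + b23^2 = 1 (so R^-1 = ~R). Expanding the columns R e_j ~R gives tr M = 4a^2 - 1 and, from the antisymmetric part, M21 - M12 = -4a*b12, M13 - M31 = 4a*b13, M32 - M23 = -4a*b23.
Here tr M = 15839/21025, so a^2 = (1 + tr M)/4 = 9216/21025 and a = ±96/145. Taking a = 96/145: M21 - M12 = 10752/21025, M13 - M31 = -56448/105125, M32 - M23 = 193536/105125, giving b12 = -28/145, b13 = -147/725, b23 = -504/725, i.e. R = 96/145 - 28/145*e12 - 147/725*e13 - 504/725*e23.
Its e13 coefficient is negative, so report the other preimage -R.
Answer: -96/145 + 28/145*e12 + 147/725*e13 + 504/725*e23. Recall the cover is two-to-one: with M of trace 15839/21025, both preimages act alike, and the stated e13 sign chooses the sheet.


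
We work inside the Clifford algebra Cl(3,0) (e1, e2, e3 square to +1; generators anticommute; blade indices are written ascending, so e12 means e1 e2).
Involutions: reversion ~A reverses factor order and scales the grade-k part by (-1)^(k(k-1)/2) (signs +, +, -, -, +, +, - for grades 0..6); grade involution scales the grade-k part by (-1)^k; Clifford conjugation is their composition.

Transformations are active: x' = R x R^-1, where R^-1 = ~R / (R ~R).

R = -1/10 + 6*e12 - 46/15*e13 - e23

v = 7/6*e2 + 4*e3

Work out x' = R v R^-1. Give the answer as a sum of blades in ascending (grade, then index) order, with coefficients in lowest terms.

~R = -1/10 - 6*e12 + 46/15*e13 + e23, and R ~R = 41773/900, so R^-1 = ~R / (41773/900).
R v = -79/15*e1 - 247/60*e2 + 23/30*e3 + 1241/45*e123
Answer: -1316/1129*e1 + 16903/6774*e2 + 3530/1129*e3


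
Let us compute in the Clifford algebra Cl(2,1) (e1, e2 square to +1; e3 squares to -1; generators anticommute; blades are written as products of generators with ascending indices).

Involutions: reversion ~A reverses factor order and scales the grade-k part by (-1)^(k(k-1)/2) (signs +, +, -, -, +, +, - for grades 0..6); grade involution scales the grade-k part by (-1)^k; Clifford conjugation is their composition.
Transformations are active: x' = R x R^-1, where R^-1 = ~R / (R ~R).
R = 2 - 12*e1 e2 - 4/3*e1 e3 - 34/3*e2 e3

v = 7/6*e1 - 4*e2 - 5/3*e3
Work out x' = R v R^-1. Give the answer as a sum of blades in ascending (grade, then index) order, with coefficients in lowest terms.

~R = 2 + 12*e1 e2 + 4/3*e1 e3 + 34/3*e2 e3, and R ~R = 160/9, so R^-1 = ~R / (160/9).
R v = 433/9*e1 - 116/9*e2 - 424/9*e3 + 13/9*e1 e2 e3
Answer: 23/2*e1 + 53/60*e2 - 653/60*e3


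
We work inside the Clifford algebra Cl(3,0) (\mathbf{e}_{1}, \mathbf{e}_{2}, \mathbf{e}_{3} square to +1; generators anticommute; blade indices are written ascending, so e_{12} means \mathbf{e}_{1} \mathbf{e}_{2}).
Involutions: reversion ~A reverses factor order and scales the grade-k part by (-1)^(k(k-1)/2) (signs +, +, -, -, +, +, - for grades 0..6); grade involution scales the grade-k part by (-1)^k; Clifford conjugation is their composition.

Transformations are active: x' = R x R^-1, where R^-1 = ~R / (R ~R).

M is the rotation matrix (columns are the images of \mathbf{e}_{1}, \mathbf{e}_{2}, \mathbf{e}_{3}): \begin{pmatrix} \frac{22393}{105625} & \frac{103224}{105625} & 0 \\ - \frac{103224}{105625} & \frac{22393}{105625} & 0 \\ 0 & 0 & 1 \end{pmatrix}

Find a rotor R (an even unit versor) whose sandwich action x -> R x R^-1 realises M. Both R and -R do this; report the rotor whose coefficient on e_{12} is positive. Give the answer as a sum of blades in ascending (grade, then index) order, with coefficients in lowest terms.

Method: write R = a + b12*e_{12} + b13*e_{13} + b23*e_{23} with a^2 + b12^2 + b13^2 + b23^2 = 1 (so R^-1 = ~R). Expanding the columns R e_j ~R gives tr M = 4a^2 - 1 and, from the antisymmetric part, M21 - M12 = -4a*b12, M13 - M31 = 4a*b13, M32 - M23 = -4a*b23.
Here tr M = \frac{150411}{105625}, so a^2 = (1 + tr M)/4 = \frac{64009}{105625} and a = ±\frac{253}{325}. Taking a = \frac{253}{325}: M21 - M12 = -\frac{206448}{105625}, M13 - M31 = 0, M32 - M23 = 0, giving b12 = \frac{204}{325}, b13 = 0, b23 = 0, i.e. R = \frac{253}{325} + \frac{204}{325} e_{12}.
Its e_{12} coefficient is already positive.
Answer: \frac{253}{325} + \frac{204}{325} e_{12}. Sheet selection: the two-to-one cover makes ±R indistinguishable at the matrix level (trace \frac{150411}{105625}), so uniqueness comes from the required sign on e_{12}.


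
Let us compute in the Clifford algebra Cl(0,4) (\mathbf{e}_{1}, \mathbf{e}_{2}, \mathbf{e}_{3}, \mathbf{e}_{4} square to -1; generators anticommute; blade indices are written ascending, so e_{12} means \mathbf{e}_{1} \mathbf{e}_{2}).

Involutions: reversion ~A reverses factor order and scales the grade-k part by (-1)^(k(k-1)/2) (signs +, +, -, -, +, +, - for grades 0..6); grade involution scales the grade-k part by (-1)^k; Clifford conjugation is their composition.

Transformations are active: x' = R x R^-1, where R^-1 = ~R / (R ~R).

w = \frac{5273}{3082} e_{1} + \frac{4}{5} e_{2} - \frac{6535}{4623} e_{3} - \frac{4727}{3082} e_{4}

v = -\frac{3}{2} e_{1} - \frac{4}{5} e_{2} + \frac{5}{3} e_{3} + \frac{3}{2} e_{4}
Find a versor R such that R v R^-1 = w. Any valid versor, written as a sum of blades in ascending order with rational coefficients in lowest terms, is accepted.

R = v + w = \frac{325}{1541} e_{1} + \frac{390}{1541} e_{3} - \frac{52}{1541} e_{4} works: the equal norms (-\frac{3563}{450}) guarantee its sandwich swaps v into w.
Answer: \frac{325}{1541} e_{1} + \frac{390}{1541} e_{3} - \frac{52}{1541} e_{4}


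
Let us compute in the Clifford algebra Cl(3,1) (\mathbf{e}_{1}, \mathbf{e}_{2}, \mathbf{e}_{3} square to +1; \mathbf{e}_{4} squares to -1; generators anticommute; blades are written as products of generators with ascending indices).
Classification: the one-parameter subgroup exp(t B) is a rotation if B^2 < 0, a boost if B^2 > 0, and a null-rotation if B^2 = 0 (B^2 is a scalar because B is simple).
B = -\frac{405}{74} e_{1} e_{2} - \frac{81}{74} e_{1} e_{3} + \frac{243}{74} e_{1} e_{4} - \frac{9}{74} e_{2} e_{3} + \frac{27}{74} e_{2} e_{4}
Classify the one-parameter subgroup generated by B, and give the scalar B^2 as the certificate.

B^2 term by term: the squares give (-\frac{405}{74})^2*(e_{1} e_{2})^2 + (-\frac{81}{74})^2*(e_{1} e_{3})^2 + (\frac{243}{74})^2*(e_{1} e_{4})^2 + (-\frac{9}{74})^2*(e_{2} e_{3})^2 + (\frac{27}{74})^2*(e_{2} e_{4})^2 = \frac{164025}{5476}*(-1) + \frac{6561}{5476}*(-1) + \frac{59049}{5476}*(+1) + \frac{81}{5476}*(-1) + \frac{729}{5476}*(+1) = -\frac{81}{4} (each basis 2-blade squares to minus the product of its generators' squares); cross terms between blades sharing an index anticommute and cancel; the commuting (index-disjoint) pairs give grade-4 terms 2*c*c'*(blade product), which cancel blade by blade — e_{1} e_{2} e_{3} e_{4}: \frac{2187}{2738} - \frac{2187}{2738} = 0 — confirming B is simple. So B^2 = -\frac{81}{4}.
Answer: rotation, certificate B^2 = -\frac{81}{4}. Why this suffices: the scalar -\frac{81}{4} survives any versor conjugation, so its sign alone determines the class however B is presented.


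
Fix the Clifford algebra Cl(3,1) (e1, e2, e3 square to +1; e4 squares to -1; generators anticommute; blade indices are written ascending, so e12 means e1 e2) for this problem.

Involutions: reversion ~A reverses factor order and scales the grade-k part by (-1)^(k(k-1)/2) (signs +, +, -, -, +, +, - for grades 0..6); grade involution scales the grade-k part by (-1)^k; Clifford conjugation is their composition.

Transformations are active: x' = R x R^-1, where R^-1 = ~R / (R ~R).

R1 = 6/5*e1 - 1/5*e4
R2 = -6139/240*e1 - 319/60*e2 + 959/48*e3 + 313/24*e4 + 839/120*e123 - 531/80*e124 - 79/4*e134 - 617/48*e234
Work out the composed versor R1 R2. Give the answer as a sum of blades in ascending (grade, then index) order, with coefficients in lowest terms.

Distribute over the terms of R1 (each basis-blade product reordered to ascending indices, repeated generators contracted through their squares):
(6/5*e1) R2 = -6139/200 - 319/50*e12 + 959/40*e13 + 313/20*e14 + 839/100*e23 - 1593/200*e24 - 237/10*e34 - 617/40*e1234
(-1/5*e4) R2 = 313/120 - 531/400*e12 - 79/20*e13 - 6139/1200*e14 - 617/240*e23 - 319/300*e24 + 959/240*e34 + 839/600*e1234
Summing the partial products and collecting blades:
Answer: -4213/150 - 3083/400*e12 + 801/40*e13 + 12641/1200*e14 + 6983/1200*e23 - 5417/600*e24 - 4729/240*e34 - 1052/75*e1234


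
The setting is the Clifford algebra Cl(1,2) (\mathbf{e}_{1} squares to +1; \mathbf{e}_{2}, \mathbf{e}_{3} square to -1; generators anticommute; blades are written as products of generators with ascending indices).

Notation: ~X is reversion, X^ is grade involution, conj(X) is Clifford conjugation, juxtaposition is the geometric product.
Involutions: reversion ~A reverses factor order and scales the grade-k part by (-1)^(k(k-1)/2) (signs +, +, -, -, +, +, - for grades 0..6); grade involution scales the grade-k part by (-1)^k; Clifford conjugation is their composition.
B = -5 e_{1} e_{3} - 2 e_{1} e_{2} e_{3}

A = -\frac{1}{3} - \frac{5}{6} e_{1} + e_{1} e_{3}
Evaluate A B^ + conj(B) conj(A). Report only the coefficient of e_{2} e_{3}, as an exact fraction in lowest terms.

first term: -5 - 2 e_{2} + \frac{25}{6} e_{3} + \frac{5}{3} e_{1} e_{3} - \frac{5}{3} e_{2} e_{3} - \frac{2}{3} e_{1} e_{2} e_{3}
second term: -5 - 2 e_{2} - \frac{25}{6} e_{3} - \frac{5}{3} e_{1} e_{3} - \frac{5}{3} e_{2} e_{3} + \frac{2}{3} e_{1} e_{2} e_{3}
Answer: -\frac{10}{3}


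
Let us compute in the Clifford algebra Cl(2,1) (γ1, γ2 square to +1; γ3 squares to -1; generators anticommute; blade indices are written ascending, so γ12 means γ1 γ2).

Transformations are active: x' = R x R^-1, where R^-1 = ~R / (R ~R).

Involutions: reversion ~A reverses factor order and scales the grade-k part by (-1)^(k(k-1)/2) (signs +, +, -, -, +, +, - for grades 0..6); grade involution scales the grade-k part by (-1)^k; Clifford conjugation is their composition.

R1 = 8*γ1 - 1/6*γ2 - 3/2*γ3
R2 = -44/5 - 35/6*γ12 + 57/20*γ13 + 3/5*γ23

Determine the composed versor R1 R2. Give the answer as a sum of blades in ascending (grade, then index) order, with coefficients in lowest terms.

Distribute over the terms of R1 (each basis-blade product reordered to ascending indices, repeated generators contracted through their squares):
(8*γ1) R2 = -352/5*γ1 - 140/3*γ2 + 114/5*γ3 + 24/5*γ123
(-1/6*γ2) R2 = -35/36*γ1 + 22/15*γ2 - 1/10*γ3 + 19/40*γ123
(-3/2*γ3) R2 = -171/40*γ1 - 9/10*γ2 + 66/5*γ3 + 35/4*γ123
Summing the partial products and collecting blades:
Answer: -27233/360*γ1 - 461/10*γ2 + 359/10*γ3 + 561/40*γ123


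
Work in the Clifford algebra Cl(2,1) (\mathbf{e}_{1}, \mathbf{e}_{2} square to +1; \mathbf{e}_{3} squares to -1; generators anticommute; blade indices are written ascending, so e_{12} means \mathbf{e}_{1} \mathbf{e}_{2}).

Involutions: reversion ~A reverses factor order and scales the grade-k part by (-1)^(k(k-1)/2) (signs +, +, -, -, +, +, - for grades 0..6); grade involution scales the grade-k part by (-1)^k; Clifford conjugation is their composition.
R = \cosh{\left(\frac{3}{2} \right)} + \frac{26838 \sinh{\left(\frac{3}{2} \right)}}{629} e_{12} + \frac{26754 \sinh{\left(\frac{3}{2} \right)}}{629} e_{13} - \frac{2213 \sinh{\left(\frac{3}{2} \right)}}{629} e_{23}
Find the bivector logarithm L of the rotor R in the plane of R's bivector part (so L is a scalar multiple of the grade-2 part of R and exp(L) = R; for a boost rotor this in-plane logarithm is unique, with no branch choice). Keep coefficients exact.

The scalar part of R is \cosh{\left(\frac{3}{2} \right)}, which fixes the rapidity magnitude through cosh (cosh is even, so it cannot fix the sign — the bivector part carries that); dividing the bivector part by sinh of the rapidity gives the plane, and L = rapidity * plane, where the joint sign ambiguity of (rapidity, plane) cancels in the product.
Concretely: cosh(rapidity) = \cosh{\left(\frac{3}{2} \right)} gives rapidity = ±\frac{3}{2}, and since rapidity/sinh(rapidity) is even the sign is immaterial: L = (rapidity/sinh(rapidity)) * <R>_2 = (\frac{3}{2 \sinh{\left(\frac{3}{2} \right)}}) * <R>_2.
Answer: \frac{40257}{629} e_{12} + \frac{40131}{629} e_{13} - \frac{6639}{1258} e_{23}


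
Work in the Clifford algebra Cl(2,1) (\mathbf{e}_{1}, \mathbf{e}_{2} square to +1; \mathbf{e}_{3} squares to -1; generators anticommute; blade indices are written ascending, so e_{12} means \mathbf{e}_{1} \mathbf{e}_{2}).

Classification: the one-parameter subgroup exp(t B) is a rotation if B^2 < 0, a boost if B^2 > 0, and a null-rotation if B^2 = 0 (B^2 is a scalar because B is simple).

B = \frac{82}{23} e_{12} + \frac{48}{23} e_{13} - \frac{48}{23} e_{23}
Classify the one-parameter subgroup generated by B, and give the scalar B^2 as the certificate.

B^2 term by term: the squares give (\frac{82}{23})^2*(e_{12})^2 + (\frac{48}{23})^2*(e_{13})^2 + (-\frac{48}{23})^2*(e_{23})^2 = \frac{6724}{529}*(-1) + \frac{2304}{529}*(+1) + \frac{2304}{529}*(+1) = -4 (each basis 2-blade squares to minus the product of its generators' squares); cross terms between blades sharing an index anticommute and cancel. So B^2 = -4.
Answer: rotation, certificate B^2 = -4. Why this suffices: the scalar -4 survives any versor conjugation, so its sign alone determines the class however B is presented.


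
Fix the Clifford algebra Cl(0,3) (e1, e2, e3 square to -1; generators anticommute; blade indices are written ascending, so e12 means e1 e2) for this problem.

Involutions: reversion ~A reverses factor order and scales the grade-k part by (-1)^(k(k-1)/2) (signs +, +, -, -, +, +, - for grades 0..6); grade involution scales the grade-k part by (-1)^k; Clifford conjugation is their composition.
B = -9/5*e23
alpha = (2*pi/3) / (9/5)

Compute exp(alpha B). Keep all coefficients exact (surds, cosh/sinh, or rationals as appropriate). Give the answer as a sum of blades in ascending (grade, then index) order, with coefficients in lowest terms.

B^2 = (-9/5)^2*(e23)^2 = 81/25*(-1) = -81/25 (a basis 2-blade squares to minus the product of its generators' squares).
B^2 = -81/25 — B^2 < 0, so the exponential closes trigonometrically: l = 9/5, alpha*l = 2*pi/3, so exp(alpha B) = cos(2*pi/3) + (sin(2*pi/3)/(9/5))*B = -1/2 + (5*sqrt(3)/18)*B.
Answer: -1/2 - sqrt(3)/2*e23


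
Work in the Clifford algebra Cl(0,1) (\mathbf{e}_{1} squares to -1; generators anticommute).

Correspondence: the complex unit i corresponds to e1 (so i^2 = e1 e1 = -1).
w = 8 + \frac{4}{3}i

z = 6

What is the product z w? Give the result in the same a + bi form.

In blades: z = 6, w = 8 + \frac{4}{3} e_{1}.
Distribute z over w term by term (generator squares from the signature, products reordered to ascending indices): (6)*w = 48 + 8 e_{1}.
Sum: 48 + 8 e_{1}; translating back through the correspondence:
Answer: 48 + 8i


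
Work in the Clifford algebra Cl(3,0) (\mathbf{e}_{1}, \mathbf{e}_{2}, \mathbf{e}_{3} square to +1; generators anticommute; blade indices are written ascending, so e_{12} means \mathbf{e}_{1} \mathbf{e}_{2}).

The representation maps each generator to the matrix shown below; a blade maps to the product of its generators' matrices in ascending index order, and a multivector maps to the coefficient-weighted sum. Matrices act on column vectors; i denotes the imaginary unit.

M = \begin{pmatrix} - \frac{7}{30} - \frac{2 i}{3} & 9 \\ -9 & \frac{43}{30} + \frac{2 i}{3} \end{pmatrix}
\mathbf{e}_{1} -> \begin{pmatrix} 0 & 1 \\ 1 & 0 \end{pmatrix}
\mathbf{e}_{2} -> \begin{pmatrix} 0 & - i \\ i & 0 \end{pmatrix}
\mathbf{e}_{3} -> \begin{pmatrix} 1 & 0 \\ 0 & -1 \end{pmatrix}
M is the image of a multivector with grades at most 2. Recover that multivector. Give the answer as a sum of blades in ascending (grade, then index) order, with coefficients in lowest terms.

Method: 1, rho(e_{1}), rho(e_{2}), rho(e_{3}) form a trace-orthogonal basis of the 2x2 complex matrices (tr(X Y) = 2 if X = Y, else 0), so M = m0*1 + m1*rho(e_{1}) + m2*rho(e_{2}) + m3*rho(e_{3}) with m0 = tr(M)/2 = \frac{3}{5}, m1 = tr(M rho(e_{1}))/2 = 0, m2 = tr(M rho(e_{2}))/2 = 9 i, m3 = tr(M rho(e_{3}))/2 = - \frac{5}{6} - \frac{2 i}{3}.
Multiplying table entries, the bivector images are rho(e_{12}) = i*rho(e_{3}), rho(e_{13}) = -i*rho(e_{2}), rho(e_{23}) = i*rho(e_{1}); with real blade coefficients the real parts of m0..m3 are the coefficients of 1, e_{1}, e_{2}, e_{3} and the imaginary parts give the bivectors (e_{23}: Im m1, e_{13}: -Im m2, e_{12}: Im m3).
Answer: \frac{3}{5} - \frac{5}{6} e_{3} - \frac{2}{3} e_{12} - 9 e_{13}


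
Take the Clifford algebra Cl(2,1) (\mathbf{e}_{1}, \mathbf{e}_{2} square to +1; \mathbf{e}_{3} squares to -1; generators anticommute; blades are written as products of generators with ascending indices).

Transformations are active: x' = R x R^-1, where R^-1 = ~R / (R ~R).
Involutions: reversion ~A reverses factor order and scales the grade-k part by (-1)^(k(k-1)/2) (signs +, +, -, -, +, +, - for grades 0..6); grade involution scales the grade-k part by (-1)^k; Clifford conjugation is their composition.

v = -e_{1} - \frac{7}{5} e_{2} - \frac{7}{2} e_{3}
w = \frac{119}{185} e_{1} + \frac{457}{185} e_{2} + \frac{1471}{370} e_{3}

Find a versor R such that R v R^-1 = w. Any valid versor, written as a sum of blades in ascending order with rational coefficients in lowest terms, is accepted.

Sketch: the shared square -\frac{929}{100} makes R = v + w = -\frac{66}{185} e_{1} + \frac{198}{185} e_{2} + \frac{88}{185} e_{3} the natural versor; its sandwich fixes that direction, negates (v - w)/2, and sends v to w.
Answer: -\frac{66}{185} e_{1} + \frac{198}{185} e_{2} + \frac{88}{185} e_{3}


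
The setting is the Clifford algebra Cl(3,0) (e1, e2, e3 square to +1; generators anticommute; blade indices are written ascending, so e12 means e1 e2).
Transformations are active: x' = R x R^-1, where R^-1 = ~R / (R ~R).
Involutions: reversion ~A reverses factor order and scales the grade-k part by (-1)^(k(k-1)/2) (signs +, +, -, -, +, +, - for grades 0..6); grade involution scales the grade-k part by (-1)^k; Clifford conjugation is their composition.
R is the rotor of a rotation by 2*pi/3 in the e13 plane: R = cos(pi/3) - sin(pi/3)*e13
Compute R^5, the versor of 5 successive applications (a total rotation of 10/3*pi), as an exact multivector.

Half-angle bookkeeping: 5 applications in e13 add up to rotor phase 5*pi/3 = 5*pi/3, so R^5 = cos(5*pi/3) - sin(5*pi/3)*e13.
cos(5*pi/3) = 1/2 and sin(5*pi/3) = -sqrt(3)/2, so R^5 = 1/2 + sqrt(3)/2*e13. The net rotation is 4/3*pi (after discarding 1 full turn, each of which contributes a factor -1 to the rotor); the rotor keeps the half-angle phase exactly.
Answer: 1/2 + sqrt(3)/2*e13


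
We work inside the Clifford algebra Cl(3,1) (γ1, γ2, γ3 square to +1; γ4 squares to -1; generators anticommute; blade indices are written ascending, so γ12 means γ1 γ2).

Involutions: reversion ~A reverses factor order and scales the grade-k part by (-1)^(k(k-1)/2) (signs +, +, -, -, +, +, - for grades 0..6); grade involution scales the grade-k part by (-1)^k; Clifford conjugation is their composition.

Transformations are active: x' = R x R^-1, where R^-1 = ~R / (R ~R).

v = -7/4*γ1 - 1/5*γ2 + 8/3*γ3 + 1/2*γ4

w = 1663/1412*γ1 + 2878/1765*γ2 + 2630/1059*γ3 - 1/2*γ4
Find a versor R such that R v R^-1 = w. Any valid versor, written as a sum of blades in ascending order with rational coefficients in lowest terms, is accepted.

Key observation: q(v) = q(w) = 35869/3600 (sandwiches preserve the norm), so R = v + w = -202/353*γ1 + 505/353*γ2 + 1818/353*γ3 works whenever it is invertible — the component of v along it is kept and (v - w)/2 reverses, sending v to w.
Answer: -202/353*γ1 + 505/353*γ2 + 1818/353*γ3


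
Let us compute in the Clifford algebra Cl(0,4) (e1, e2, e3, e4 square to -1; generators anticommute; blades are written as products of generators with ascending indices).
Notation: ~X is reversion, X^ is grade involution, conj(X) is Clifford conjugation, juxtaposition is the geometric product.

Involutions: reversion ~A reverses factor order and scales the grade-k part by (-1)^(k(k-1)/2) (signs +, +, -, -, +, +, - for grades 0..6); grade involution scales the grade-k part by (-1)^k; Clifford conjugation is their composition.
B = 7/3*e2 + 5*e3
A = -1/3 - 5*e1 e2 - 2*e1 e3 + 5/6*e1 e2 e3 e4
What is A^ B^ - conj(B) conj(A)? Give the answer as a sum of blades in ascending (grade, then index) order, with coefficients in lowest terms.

first term: -65/3*e1 + 7/9*e2 + 5/3*e3 + 61/3*e1 e2 e3 - 25/6*e1 e2 e4 + 35/18*e1 e3 e4
second term: -65/3*e1 + 7/9*e2 + 5/3*e3 - 61/3*e1 e2 e3 + 25/6*e1 e2 e4 - 35/18*e1 e3 e4
Answer: 122/3*e1 e2 e3 - 25/3*e1 e2 e4 + 35/9*e1 e3 e4


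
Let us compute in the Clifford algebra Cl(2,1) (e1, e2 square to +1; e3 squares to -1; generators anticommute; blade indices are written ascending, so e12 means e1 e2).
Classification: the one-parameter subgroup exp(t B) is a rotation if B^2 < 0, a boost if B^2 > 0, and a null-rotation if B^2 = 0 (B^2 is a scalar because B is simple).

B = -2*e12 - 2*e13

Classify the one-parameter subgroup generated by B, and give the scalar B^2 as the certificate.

B^2 term by term: the squares give (-2)^2*(e12)^2 + (-2)^2*(e13)^2 = 4*(-1) + 4*(+1) = 0 (each basis 2-blade squares to minus the product of its generators' squares); cross terms between blades sharing an index anticommute and cancel. So B^2 = 0.
Answer: null-rotation, certificate B^2 = 0. The scalar 0 is the complete invariant here: its sign names the subgroup type.


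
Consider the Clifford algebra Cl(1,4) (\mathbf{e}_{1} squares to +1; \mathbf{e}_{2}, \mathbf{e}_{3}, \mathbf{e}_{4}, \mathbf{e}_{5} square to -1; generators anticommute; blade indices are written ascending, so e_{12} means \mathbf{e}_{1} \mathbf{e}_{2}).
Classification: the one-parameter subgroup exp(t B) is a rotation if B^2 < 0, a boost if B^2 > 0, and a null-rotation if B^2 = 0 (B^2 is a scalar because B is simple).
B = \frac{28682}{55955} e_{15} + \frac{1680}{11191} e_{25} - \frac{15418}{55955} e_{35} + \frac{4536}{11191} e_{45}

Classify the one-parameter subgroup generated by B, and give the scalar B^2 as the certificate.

B^2 term by term: the squares give (\frac{28682}{55955})^2*(e_{15})^2 + (\frac{1680}{11191})^2*(e_{25})^2 + (-\frac{15418}{55955})^2*(e_{35})^2 + (\frac{4536}{11191})^2*(e_{45})^2 = \frac{822657124}{3130962025}*(+1) + \frac{2822400}{125238481}*(-1) + \frac{237714724}{3130962025}*(-1) + \frac{20575296}{125238481}*(-1) = 0 (each basis 2-blade squares to minus the product of its generators' squares); cross terms between blades sharing an index anticommute and cancel. So B^2 = 0.
Answer: null-rotation, certificate B^2 = 0. The scalar 0 is the complete invariant here: its sign names the subgroup type.


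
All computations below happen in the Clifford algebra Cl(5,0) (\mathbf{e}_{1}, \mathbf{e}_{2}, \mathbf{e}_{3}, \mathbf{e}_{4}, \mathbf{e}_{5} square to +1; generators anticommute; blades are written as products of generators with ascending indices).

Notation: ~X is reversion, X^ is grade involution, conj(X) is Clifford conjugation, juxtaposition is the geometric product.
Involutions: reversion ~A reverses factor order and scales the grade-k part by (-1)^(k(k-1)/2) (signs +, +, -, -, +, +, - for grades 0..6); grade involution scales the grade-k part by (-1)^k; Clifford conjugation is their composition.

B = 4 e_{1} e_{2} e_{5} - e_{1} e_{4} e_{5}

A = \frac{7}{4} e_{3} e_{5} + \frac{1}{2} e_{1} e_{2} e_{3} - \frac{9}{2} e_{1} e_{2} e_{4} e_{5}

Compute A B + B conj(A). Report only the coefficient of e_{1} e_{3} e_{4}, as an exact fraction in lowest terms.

first term: \frac{9}{2} e_{2} + 18 e_{4} - 2 e_{3} e_{5} + 7 e_{1} e_{2} e_{3} + \frac{7}{4} e_{1} e_{3} e_{4} - \frac{1}{2} e_{2} e_{3} e_{4} e_{5}
second term: -\frac{9}{2} e_{2} - 18 e_{4} + 2 e_{3} e_{5} + 7 e_{1} e_{2} e_{3} + \frac{7}{4} e_{1} e_{3} e_{4} - \frac{1}{2} e_{2} e_{3} e_{4} e_{5}
Answer: \frac{7}{2}


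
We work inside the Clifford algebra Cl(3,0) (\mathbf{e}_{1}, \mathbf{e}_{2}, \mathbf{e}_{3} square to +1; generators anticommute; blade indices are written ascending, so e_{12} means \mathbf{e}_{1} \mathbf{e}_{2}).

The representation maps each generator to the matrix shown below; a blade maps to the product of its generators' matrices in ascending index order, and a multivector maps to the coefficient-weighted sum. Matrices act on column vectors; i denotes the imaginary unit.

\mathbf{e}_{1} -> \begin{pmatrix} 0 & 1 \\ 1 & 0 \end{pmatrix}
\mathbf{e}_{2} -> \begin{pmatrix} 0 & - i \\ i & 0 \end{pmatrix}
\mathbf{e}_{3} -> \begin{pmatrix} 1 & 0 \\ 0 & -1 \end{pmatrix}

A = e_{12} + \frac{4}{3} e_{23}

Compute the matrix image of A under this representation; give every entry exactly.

Bivector images (products of the table entries): rho(e_{12}) = rho(\mathbf{e}_{1})rho(\mathbf{e}_{2}) = \begin{pmatrix} i & 0 \\ 0 & - i \end{pmatrix}; rho(e_{23}) = rho(\mathbf{e}_{2})rho(\mathbf{e}_{3}) = \begin{pmatrix} 0 & i \\ i & 0 \end{pmatrix}.
M = (1)*rho(e_{12}) + (\frac{4}{3})*rho(e_{23}), summed entrywise:
Answer: \begin{pmatrix} i & \frac{4 i}{3} \\ \frac{4 i}{3} & - i \end{pmatrix}


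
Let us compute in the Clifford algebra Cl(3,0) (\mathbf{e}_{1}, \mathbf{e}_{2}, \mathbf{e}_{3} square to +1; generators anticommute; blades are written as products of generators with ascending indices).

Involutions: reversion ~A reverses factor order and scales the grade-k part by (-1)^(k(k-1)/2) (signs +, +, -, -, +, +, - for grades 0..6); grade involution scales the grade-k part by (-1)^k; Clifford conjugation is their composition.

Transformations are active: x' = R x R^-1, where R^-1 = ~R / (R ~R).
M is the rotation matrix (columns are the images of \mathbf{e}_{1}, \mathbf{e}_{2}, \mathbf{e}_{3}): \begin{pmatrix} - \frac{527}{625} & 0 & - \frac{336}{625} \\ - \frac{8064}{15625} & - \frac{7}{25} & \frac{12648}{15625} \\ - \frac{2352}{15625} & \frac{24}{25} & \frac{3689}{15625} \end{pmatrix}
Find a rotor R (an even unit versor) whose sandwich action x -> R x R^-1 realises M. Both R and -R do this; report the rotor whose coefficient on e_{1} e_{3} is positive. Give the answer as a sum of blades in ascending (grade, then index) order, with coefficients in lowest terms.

Method: write R = a + b12*e_{1} e_{2} + b13*e_{1} e_{3} + b23*e_{2} e_{3} with a^2 + b12^2 + b13^2 + b23^2 = 1 (so R^-1 = ~R). Expanding the columns R e_j ~R gives tr M = 4a^2 - 1 and, from the antisymmetric part, M21 - M12 = -4a*b12, M13 - M31 = 4a*b13, M32 - M23 = -4a*b23.
Here tr M = -\frac{13861}{15625}, so a^2 = (1 + tr M)/4 = \frac{441}{15625} and a = ±\frac{21}{125}. Taking a = \frac{21}{125}: M21 - M12 = -\frac{8064}{15625}, M13 - M31 = -\frac{6048}{15625}, M32 - M23 = \frac{2352}{15625}, giving b12 = \frac{96}{125}, b13 = -\frac{72}{125}, b23 = -\frac{28}{125}, i.e. R = \frac{21}{125} + \frac{96}{125} e_{1} e_{2} - \frac{72}{125} e_{1} e_{3} - \frac{28}{125} e_{2} e_{3}.
Its e_{1} e_{3} coefficient is negative, so report the other preimage -R.
Answer: -\frac{21}{125} - \frac{96}{125} e_{1} e_{2} + \frac{72}{125} e_{1} e_{3} + \frac{28}{125} e_{2} e_{3}. Note: both R and -R realise this M (trace -\frac{13861}{15625}); the covering map identifies them, and the e_{1} e_{3}-coefficient sign is the tie-breaker.


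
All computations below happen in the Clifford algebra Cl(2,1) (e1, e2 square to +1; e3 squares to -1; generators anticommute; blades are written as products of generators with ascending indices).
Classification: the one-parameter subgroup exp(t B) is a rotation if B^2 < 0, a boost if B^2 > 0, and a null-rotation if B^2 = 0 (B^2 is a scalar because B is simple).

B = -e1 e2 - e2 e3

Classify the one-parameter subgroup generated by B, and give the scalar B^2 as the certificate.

B^2 term by term: the squares give (-1)^2*(e1 e2)^2 + (-1)^2*(e2 e3)^2 = 1*(-1) + 1*(+1) = 0 (each basis 2-blade squares to minus the product of its generators' squares); cross terms between blades sharing an index anticommute and cancel. So B^2 = 0.
Answer: null-rotation, certificate B^2 = 0. B^2 = 0 is basis-independent, so its sign is the whole story.


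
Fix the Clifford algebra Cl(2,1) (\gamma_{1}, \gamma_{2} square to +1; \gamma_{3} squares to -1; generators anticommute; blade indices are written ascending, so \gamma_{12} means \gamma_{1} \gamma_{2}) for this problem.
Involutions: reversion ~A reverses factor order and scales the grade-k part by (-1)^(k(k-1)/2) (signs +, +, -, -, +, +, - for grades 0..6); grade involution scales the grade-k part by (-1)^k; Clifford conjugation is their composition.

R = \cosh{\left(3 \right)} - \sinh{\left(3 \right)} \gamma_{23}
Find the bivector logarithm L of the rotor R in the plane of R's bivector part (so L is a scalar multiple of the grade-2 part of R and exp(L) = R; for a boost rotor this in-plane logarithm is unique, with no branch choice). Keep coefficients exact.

The scalar part of R is \cosh{\left(3 \right)}, giving the rapidity magnitude (cosh is even); the bivector part supplies orientation, its quotient by sinh of the rapidity is the plane, and L = rapidity * plane — unique in that plane, since flipping both signs leaves L unchanged.
Concretely: cosh(rapidity) = \cosh{\left(3 \right)} gives rapidity = ±3, and since rapidity/sinh(rapidity) is even the sign is immaterial: L = (rapidity/sinh(rapidity)) * <R>_2 = (\frac{3}{\sinh{\left(3 \right)}}) * <R>_2.
Answer: -3 \gamma_{23}
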